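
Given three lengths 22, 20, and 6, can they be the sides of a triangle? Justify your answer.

Yes.
The triangle inequality requires that the sum of any two sides exceeds the third.
Here 6 + 20 = 26 > 22, so the condition is met.

Yes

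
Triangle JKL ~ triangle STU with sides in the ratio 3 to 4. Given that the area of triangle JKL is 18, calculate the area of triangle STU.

Area ratio = (3/4)^2 = 9/16. Area of STU = 18 * 16/9 = 32.

32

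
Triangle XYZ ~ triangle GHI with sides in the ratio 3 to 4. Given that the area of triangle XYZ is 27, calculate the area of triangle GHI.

The ratio of areas of similar triangles = (side ratio)^2.
Side ratio = 3:4, so area ratio = 9:16.
Area of GHI / Area of XYZ = 16/9
Area of GHI = 27 * 16/9 = 48

48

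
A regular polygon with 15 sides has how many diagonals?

Each of the 15 vertices connects to 12 non-adjacent vertices via diagonals.
Total connections = 15 × 12 = 180, but each diagonal is counted twice.
Number of diagonals = 180 / 2 = 90.

90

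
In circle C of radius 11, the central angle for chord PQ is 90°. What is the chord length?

Chord = 2(11) sin(45°) = 11*sqrt(2)

11*sqrt(2)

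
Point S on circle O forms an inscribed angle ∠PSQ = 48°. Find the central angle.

The inscribed angle theorem states that a central angle is always twice any inscribed angle that subtends the same arc.
Since the inscribed angle is 48°, the central angle = 2 × 48° = 96°.

96°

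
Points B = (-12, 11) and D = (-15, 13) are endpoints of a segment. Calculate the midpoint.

M = ((x₁ + x₂)/2, (y₁ + y₂)/2)
= ((-12 + -15)/2, (11 + 13)/2)
= (-27/2, 24/2) = (-27/2, 12)

(-27/2, 12)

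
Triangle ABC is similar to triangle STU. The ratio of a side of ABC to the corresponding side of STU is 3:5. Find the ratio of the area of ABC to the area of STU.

Area ratio = (side ratio)^2 = (3/5)^2 = 9:25.

9:25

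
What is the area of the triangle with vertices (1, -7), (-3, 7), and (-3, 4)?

Using the Shoelace formula for a triangle:
Area = (1/2)|x0(y1 - y2) + x1(y2 - y0) + x2(y0 - y1)|
Area = (1/2)|1(7 - 4) + -3(4 - -7) + -3(-7 - 7)|
Area = (1/2)|3 + -33 + 42|
Area = (1/2)|12|
Area = (1/2)(12)
Area = 6

6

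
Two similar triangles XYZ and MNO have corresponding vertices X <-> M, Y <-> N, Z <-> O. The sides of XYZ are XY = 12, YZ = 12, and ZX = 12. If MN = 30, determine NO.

k = 30/12 = 5/2. NO = 5/2 * 12 = 30.

30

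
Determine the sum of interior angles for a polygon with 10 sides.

The sum of interior angles of an n-sided polygon is (n - 2) * 180.
For n = 10: (10 - 2) * 180 = 8 * 180 = 1440 degrees.

1440 degrees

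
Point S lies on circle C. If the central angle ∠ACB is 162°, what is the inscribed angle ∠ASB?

By the inscribed angle theorem, the inscribed angle is half the central angle.
Inscribed angle = 162° / 2 = 81°

81°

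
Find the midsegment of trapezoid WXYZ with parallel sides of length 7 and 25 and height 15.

midsegment = (7 + 25) / 2 = 32 / 2 = 16

16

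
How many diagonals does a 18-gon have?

Total line segments between 18 vertices = C(18,2) = 153.
Subtract the 18 sides: 153 - 18 = 135 diagonals.

135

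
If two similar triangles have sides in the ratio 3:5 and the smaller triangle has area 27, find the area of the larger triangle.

Area ratio = (3/5)^2 = 9/25. Area of the larger triangle = 27 * 25/9 = 75.

75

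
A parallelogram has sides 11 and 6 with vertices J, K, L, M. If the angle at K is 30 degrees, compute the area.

The area of a parallelogram equals the product of two adjacent sides times the sine of the included angle.
This is because the height equals 6 * sin(30°) = 3.
Area = 11 * 3 = 33

33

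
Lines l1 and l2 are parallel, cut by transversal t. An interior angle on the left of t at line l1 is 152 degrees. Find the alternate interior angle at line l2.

Alternate interior angles are equal: 152 degrees.

152 degrees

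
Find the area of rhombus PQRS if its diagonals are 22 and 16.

The diagonals of a rhombus divide it into four right triangles.
Each triangle has legs 22/ 2 = 11 and 16/2 = 8, so each has area (1/2)*11*8 = 44.
Four such triangles give total area = (d1 * d2) / 2 = 176.

176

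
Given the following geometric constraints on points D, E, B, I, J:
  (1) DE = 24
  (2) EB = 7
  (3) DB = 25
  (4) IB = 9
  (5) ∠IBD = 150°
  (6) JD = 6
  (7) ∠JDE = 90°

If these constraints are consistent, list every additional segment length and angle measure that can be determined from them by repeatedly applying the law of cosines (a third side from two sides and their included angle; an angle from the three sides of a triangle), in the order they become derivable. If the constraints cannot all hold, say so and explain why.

The constraints are consistent. Derivable facts, in order:
After 1 step:
- DI ≈ 33.1
- EJ = 6·√17
- ∠BDE = 16.26°
- ∠BED = 90°
- ∠DBE = 73.74°
After 2 steps:
- ∠BDI = 7.81°
- ∠BID = 22.19°
- ∠DEJ = 14.04°
- ∠DJE = 75.96°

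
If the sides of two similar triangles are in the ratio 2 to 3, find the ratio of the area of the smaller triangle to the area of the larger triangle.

Area ratio = (side ratio)^2 = (2/3)^2 = 4:9.

4:9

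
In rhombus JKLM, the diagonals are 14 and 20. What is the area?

The diagonals of a rhombus divide it into four right triangles.
Each triangle has legs 14/ 2 = 7 and 20/2 = 10, so each has area (1/2)*7*10 = 35.
Four such triangles give total area = (d1 * d2) / 2 = 140.

140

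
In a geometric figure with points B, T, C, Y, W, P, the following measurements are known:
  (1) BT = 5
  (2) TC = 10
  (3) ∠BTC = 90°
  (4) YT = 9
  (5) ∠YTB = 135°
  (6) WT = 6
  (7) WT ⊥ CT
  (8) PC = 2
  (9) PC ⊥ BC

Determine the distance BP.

Step 1: By the law of cosines on triangle BTC: BC² = 5² + 10² − 2·5·10·cos(90°) = 125, so BC = 5·√5.
Step 2: By the law of cosines on triangle BCP: BP² = (5·√5)² + 2² − 2·5·√5·2·cos(90°) = 129, so BP = √129.

Therefore, the length of BP = √129.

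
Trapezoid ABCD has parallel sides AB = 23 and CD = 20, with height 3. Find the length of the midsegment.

The midsegment of a trapezoid = (base1 + base2) / 2
midsegment = (23 + 20) / 2
midsegment = 43 / 2
midsegment = 43/2

43/2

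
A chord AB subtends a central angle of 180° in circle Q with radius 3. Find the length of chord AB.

Chord length = 2r sin(θ/2)
= 2 × 3 × sin(180°/2)
= 2 × 3 × sin(90°)
= 6

6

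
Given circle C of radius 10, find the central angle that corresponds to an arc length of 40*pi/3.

The full circumference is 2πr = 20*pi.
The arc is 40*pi/3 / 20*pi = 2/3 of the full circle.
So the central angle = 2/3 × 360° = 240°.

240°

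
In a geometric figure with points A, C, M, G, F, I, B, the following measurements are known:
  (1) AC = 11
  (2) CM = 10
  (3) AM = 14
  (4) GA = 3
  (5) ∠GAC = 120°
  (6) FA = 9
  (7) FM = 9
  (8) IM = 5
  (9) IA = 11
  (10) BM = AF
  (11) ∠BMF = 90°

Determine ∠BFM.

From the given relations: BM = AF = 9.
Step 1: By the law of cosines on triangle FMB: FB² = 9² + 9² − 2·9·9·cos(90°) = 162, so FB = 9·√2.
Step 2: By the inverse law of cosines on triangle BFM: cos(∠BFM) = ((9·√2)² + 9² − 9²) / (2·9·√2·9) = 162/229.1 = 0.7071, so ∠BFM = 45°.

Therefore, the measure of angle ∠BFM = 45°.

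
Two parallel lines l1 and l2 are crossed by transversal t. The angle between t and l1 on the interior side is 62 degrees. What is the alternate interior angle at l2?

Alternate interior angles lie on opposite sides of the transversal, between the parallel lines.
By the alternate interior angle theorem, they are equal: 62 degrees.

62 degrees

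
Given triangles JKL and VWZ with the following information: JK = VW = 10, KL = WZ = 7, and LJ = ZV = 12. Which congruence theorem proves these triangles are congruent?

Consider the given information: JK = VW = 10, KL = WZ = 7, and LJ = ZV = 12
This is not SAS or ASA: SAS requires two sides and the included angle between them. ASA requires two angles and the side between them.
The correct criterion is SSS. All three pairs of corresponding sides are equal (Side-Side-Side).

SSS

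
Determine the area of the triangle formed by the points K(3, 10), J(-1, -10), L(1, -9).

The Shoelace formula computes the area from vertex coordinates by summing cross products.
For vertices (3,10), (-1,-10), (1,-9):
Signed sum = 3*-10 - -1*10 + -1*-9 - 1*-10 + 1*10 - 3*-9
= -20 + 19 + 37 = 36
Area = (1/2)|36| = 18.

18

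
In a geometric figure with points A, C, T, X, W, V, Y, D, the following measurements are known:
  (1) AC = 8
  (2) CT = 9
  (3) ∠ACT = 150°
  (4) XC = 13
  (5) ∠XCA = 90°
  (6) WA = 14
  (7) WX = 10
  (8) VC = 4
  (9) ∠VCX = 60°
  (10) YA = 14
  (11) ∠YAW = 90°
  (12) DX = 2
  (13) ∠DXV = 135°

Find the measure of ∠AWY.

Step 1: By the law of cosines on triangle WAY: WY² = 14² + 14² − 2·14·14·cos(90°) = 392, so WY = 14·√2.
Step 2: By the inverse law of cosines on triangle AWY: cos(∠AWY) = (14² + (14·√2)² − 14²) / (2·14·14·√2) = 392/554.37 = 0.7071, so ∠AWY = 45°.

Therefore, the measure of angle ∠AWY = 45°.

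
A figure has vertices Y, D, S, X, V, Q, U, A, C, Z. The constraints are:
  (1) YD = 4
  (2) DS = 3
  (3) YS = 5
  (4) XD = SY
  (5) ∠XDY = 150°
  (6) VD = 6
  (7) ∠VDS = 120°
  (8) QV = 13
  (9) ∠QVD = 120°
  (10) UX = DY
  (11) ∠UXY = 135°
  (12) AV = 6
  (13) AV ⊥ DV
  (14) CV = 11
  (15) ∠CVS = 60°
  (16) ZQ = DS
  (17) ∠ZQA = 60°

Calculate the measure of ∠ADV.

Step 1: By the law of cosines on triangle DVA: DA² = 6² + 6² − 2·6·6·cos(90°) = 72, so DA = 6·√2.
Step 2: By the inverse law of cosines on triangle ADV: cos(∠ADV) = ((6·√2)² + 6² − 6²) / (2·6·√2·6) = 72/101.82 = 0.7071, so ∠ADV = 45°.

Therefore, the measure of angle ∠ADV = 45°.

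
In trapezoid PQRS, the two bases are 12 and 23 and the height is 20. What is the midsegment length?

The midsegment of a trapezoid = (base1 + base2) / 2
midsegment = (12 + 23) / 2
midsegment = 35 / 2
midsegment = 35/2

35/2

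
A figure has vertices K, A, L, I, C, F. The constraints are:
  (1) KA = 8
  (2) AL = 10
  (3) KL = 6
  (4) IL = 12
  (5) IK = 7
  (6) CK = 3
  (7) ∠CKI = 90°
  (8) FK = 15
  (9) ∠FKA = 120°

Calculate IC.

Step 1: By the law of cosines on triangle IKC: IC² = 7² + 3² − 2·7·3·cos(90°) = 58, so IC = √58.

Therefore, the length of IC = √58.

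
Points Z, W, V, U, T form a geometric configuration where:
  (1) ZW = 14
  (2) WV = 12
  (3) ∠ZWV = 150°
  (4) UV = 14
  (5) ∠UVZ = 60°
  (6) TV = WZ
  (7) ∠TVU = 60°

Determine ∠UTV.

From the given relations: TV = WZ = 14.
Step 1: By the law of cosines on triangle TVU: TU² = 14² + 14² − 2·14·14·cos(60°) = 196, so TU = 14.
Step 2: By the inverse law of cosines on triangle UTV: cos(∠UTV) = (14² + 14² − 14²) / (2·14·14) = 196/392 = 0.5, so ∠UTV = 60°.

Therefore, the measure of angle ∠UTV = 60°.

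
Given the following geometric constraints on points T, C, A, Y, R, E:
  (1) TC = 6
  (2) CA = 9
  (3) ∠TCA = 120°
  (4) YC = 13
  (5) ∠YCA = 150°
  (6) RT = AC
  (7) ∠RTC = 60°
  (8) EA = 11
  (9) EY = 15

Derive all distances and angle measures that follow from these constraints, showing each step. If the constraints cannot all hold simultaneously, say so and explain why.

The constraints are consistent.

From the given relations:
  RT = AC = 9

Step 1: From TC = 6, CA = 9, and ∠TCA = 120°, by the law of cosines:
  TA² = TC² + CA² - 2·TC·CA·cos(120°) = 36 + 81 + 54 = 171
  TA = 3·√19

Step 2: From CT = 6, TR = 9, and ∠CTR = 60°, by the law of cosines:
  CR² = CT² + TR² - 2·CT·TR·cos(60°) = 36 + 81 - 54 = 63
  CR = 3·√7

Step 3: From AC = 9, CY = 13, and ∠ACY = 150°, by the law of cosines:
  AY² = AC² + CY² - 2·AC·CY·cos(150°) = 81 + 169 + 202.6 = 452.6
  AY ≈ 21.28

Step 4: From TA = 3·√19, TC = 6, AC = 9, by the inverse law of cosines:
  cos(∠ATC) = (TA² + TC² - AC²) / (2·TA·TC)
  ∠ATC = 36.59°

Step 5: From CR = 3·√7, CT = 6, RT = 9, by the inverse law of cosines:
  cos(∠RCT) = (CR² + CT² - RT²) / (2·CR·CT)
  ∠RCT = 79.11°

Step 6: From AC = 9, AT = 3·√19, CT = 6, by the inverse law of cosines:
  cos(∠CAT) = (AC² + AT² - CT²) / (2·AC·AT)
  ∠CAT = 23.41°

Step 7: From AC = 9, AY = 21.28, CY = 13, by the inverse law of cosines:
  cos(∠CAY) = (AC² + AY² - CY²) / (2·AC·AY)
  ∠CAY = 17.79°

Step 8: From AE = 11, AY = 21.28, EY = 15, by the inverse law of cosines:
  cos(∠EAY) = (AE² + AY² - EY²) / (2·AE·AY)
  ∠EAY = 41.85°

Step 9: From YA = 21.28, YC = 13, AC = 9, by the inverse law of cosines:
  cos(∠AYC) = (YA² + YC² - AC²) / (2·YA·YC)
  ∠AYC = 12.21°

Step 10: From YA = 21.28, YE = 15, AE = 11, by the inverse law of cosines:
  cos(∠AYE) = (YA² + YE² - AE²) / (2·YA·YE)
  ∠AYE = 29.29°

Step 11: From RC = 3·√7, RT = 9, CT = 6, by the inverse law of cosines:
  cos(∠CRT) = (RC² + RT² - CT²) / (2·RC·RT)
  ∠CRT = 40.89°

Step 12: From EA = 11, EY = 15, AY = 21.28, by the inverse law of cosines:
  cos(∠AEY) = (EA² + EY² - AY²) / (2·EA·EY)
  ∠AEY = 108.86°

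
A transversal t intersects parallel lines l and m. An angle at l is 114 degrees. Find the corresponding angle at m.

Corresponding angles formed by parallel lines and a transversal are equal.
The given angle is 114 degrees.
The corresponding angle = 114 degrees.

114 degrees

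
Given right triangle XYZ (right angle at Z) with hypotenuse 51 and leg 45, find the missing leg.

By the Pythagorean theorem: YZ^2 = XY^2 - XZ^2
YZ^2 = 51^2 - 45^2 = 2601 - 2025 = 576
YZ = sqrt(576) = 24

24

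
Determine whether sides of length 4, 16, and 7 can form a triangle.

Check the triangle inequality: 4 + 7 = 11 ≤ 16.
Since the sum of two sides does not exceed the third, no triangle can be formed.

No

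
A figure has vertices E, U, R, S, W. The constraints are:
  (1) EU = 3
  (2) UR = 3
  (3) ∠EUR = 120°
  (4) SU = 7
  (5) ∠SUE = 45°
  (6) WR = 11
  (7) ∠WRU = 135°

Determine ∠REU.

Step 1: By the law of cosines on triangle EUR: ER² = 3² + 3² − 2·3·3·cos(120°) = 27, so ER = 3·√3.
Step 2: By the inverse law of cosines on triangle REU: cos(∠REU) = ((3·√3)² + 3² − 3²) / (2·3·√3·3) = 27/31.18 = 0.866, so ∠REU = 30°.

Therefore, the measure of angle ∠REU = 30°.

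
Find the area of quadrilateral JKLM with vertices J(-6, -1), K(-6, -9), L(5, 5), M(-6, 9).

Using the Shoelace formula for a quadrilateral (vertices in order):
Area = (1/2)|sum of (x_i * y_(i+1) - x_(i+1) * y_i)|
Terms: (-6*-9 - -6*-1) = 48, (-6*5 - 5*-9) = 15, (5*9 - -6*5) = 75, (-6*-1 - -6*9) = 60
Sum = 198
Area = (1/2)(198) = 99

99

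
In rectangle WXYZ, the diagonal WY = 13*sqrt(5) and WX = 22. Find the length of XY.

The diagonal of a rectangle forms a right triangle with the two sides.
Rearranging the Pythagorean theorem: missing side = sqrt(d^2 - known^2).
= sqrt(845 - 484) = sqrt(361) = 19.

19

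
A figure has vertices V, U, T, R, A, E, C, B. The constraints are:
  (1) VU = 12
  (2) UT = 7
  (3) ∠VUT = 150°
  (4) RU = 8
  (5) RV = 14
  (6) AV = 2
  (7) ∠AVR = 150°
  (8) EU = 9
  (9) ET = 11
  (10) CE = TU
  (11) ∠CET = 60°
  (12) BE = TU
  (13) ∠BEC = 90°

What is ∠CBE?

From the given relations: BE = TU = 7; CE = TU = 7.
Step 1: By the law of cosines on triangle BEC: BC² = 7² + 7² − 2·7·7·cos(90°) = 98, so BC = 7·√2.
Step 2: By the inverse law of cosines on triangle CBE: cos(∠CBE) = ((7·√2)² + 7² − 7²) / (2·7·√2·7) = 98/138.59 = 0.7071, so ∠CBE = 45°.

Therefore, the measure of angle ∠CBE = 45°.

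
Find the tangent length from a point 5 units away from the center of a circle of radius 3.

The tangent, radius, and line from the external point to the center form a right triangle.
The right angle is where the tangent meets the radius.
By the Pythagorean theorem: tangent² + 3² = 5²
tangent² = 25 - 9 = 16
tangent = 4

4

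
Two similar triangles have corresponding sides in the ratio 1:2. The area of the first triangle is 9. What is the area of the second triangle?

Area ratio = (1/2)^2 = 1/4. Area of the second triangle = 9 * 4/1 = 36.

36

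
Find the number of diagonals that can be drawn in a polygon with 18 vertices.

Each of the 18 vertices connects to 15 non-adjacent vertices via diagonals.
Total connections = 18 × 15 = 270, but each diagonal is counted twice.
Number of diagonals = 270 / 2 = 135.

135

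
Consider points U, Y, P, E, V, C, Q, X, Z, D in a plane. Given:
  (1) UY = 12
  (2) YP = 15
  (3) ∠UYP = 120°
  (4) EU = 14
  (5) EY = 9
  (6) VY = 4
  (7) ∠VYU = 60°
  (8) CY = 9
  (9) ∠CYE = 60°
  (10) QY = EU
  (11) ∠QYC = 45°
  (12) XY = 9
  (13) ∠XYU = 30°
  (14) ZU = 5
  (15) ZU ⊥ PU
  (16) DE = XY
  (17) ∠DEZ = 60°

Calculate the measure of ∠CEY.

Step 1: By the law of cosines on triangle EYC: EC² = 9² + 9² − 2·9·9·cos(60°) = 81, so EC = 9.
Step 2: By the inverse law of cosines on triangle CEY: cos(∠CEY) = (9² + 9² − 9²) / (2·9·9) = 81/162 = 0.5, so ∠CEY = 60°.

Therefore, the measure of angle ∠CEY = 60°.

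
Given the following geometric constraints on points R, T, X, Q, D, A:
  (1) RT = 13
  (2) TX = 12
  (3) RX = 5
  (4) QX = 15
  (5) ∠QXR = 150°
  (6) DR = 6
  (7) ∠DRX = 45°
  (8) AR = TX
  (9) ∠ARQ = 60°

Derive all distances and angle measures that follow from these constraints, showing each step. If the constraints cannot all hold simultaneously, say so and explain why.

The constraints are consistent.

From the given relations:
  AR = TX = 12

Step 1: From RX = 5, XQ = 15, and ∠RXQ = 150°, by the law of cosines:
  RQ² = RX² + XQ² - 2·RX·XQ·cos(150°) = 25 + 225 + 129.9 = 379.9
  RQ ≈ 19.49

Step 2: From XR = 5, RD = 6, and ∠XRD = 45°, by the law of cosines:
  XD² = XR² + RD² - 2·XR·RD·cos(45°) = 25 + 36 - 42.43 = 18.57
  XD ≈ 4.31

Step 3: From RT = 13, RX = 5, TX = 12, by the inverse law of cosines:
  cos(∠TRX) = (RT² + RX² - TX²) / (2·RT·RX)
  ∠TRX = 67.38°

Step 4: From TR = 13, TX = 12, RX = 5, by the inverse law of cosines:
  cos(∠RTX) = (TR² + TX² - RX²) / (2·TR·TX)
  ∠RTX = 22.62°

Step 5: From XR = 5, XT = 12, RT = 13, by the inverse law of cosines:
  cos(∠RXT) = (XR² + XT² - RT²) / (2·XR·XT)
  ∠RXT = 90°

Step 6: From QR = 19.49, RA = 12, and ∠QRA = 60°, by the law of cosines:
  QA² = QR² + RA² - 2·QR·RA·cos(60°) = 379.9 + 144 - 233.9 = 290
  QA ≈ 17.03

Step 7: From RQ = 19.49, RX = 5, QX = 15, by the inverse law of cosines:
  cos(∠QRX) = (RQ² + RX² - QX²) / (2·RQ·RX)
  ∠QRX = 22.63°

Step 8: From XD = 4.31, XR = 5, DR = 6, by the inverse law of cosines:
  cos(∠DXR) = (XD² + XR² - DR²) / (2·XD·XR)
  ∠DXR = 79.88°

Step 9: From QR = 19.49, QX = 15, RX = 5, by the inverse law of cosines:
  cos(∠RQX) = (QR² + QX² - RX²) / (2·QR·QX)
  ∠RQX = 7.37°

Step 10: From DR = 6, DX = 4.31, RX = 5, by the inverse law of cosines:
  cos(∠RDX) = (DR² + DX² - RX²) / (2·DR·DX)
  ∠RDX = 55.12°

Step 11: From QA = 17.03, QR = 19.49, AR = 12, by the inverse law of cosines:
  cos(∠AQR) = (QA² + QR² - AR²) / (2·QA·QR)
  ∠AQR = 37.61°

Step 12: From AQ = 17.03, AR = 12, QR = 19.49, by the inverse law of cosines:
  cos(∠QAR) = (AQ² + AR² - QR²) / (2·AQ·AR)
  ∠QAR = 82.39°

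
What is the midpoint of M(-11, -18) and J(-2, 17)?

M = ((x₁ + x₂)/2, (y₁ + y₂)/2)
= ((-11 + -2)/2, (-18 + 17)/2)
= (-13/2, -1/2) = (-13/2, -1/2)

(-13/2, -1/2)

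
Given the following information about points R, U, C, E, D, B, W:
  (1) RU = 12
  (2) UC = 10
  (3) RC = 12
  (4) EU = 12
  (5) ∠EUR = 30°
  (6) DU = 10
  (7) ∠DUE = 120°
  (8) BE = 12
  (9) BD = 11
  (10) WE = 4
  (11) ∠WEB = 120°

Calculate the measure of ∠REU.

Step 1: By the law of cosines on triangle EUR: ER² = 12² + 12² − 2·12·12·cos(30°) = 38.58, so ER ≈ 6.21.
Step 2: By the inverse law of cosines on triangle REU: cos(∠REU) = (6.21² + 12² − 12²) / (2·6.21·12) = 38.58/149.08 = 0.2588, so ∠REU = 75°.

Therefore, the measure of angle ∠REU = 75°.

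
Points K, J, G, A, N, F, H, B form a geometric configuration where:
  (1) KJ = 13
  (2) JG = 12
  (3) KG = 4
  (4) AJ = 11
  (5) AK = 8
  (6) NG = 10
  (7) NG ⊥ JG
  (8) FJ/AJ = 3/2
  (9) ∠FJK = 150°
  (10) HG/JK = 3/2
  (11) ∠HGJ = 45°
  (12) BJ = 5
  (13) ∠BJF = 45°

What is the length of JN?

Step 1: By the law of cosines on triangle JGN: JN² = 12² + 10² − 2·12·10·cos(90°) = 244, so JN = 2·√61.

Therefore, the length of JN = 2·√61.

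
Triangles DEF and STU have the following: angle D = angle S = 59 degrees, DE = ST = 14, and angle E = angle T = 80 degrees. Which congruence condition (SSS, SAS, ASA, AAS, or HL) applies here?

The given information provides:
angle D = angle S = 59 degrees, DE = ST = 14, and angle E = angle T = 80 degrees
This matches the ASA congruence theorem.
Two pairs of corresponding angles and the included side are equal (Angle-Side-Angle).

ASA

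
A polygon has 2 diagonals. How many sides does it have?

Using d = n(n - 3)/2, we solve 2 = n(n - 3)/2.
So n(n - 3) = 4.
Testing n = 4: 4 * 1 = 4 = 4. Correct.
The polygon has 4 sides.

4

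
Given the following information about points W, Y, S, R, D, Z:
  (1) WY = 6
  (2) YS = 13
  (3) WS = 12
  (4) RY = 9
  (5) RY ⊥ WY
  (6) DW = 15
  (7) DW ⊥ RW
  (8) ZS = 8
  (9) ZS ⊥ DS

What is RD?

Step 1: By the law of cosines on triangle RYW: RW² = 9² + 6² − 2·9·6·cos(90°) = 117, so RW = 3·√13.
Step 2: By the law of cosines on triangle RWD: RD² = (3·√13)² + 15² − 2·3·√13·15·cos(90°) = 342, so RD = 3·√38.

Therefore, the length of RD = 3·√38.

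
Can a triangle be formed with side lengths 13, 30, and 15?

Check the triangle inequality: 13 + 15 = 28 ≤ 30.
Since the sum of two sides does not exceed the third, no triangle can be formed.

No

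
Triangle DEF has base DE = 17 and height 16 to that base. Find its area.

Area = (1/2)(17)(16) = 136

136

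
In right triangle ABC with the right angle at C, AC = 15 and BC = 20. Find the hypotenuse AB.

In a right triangle, the square of the hypotenuse equals the sum of the squares of the two legs.
The legs are 15 and 20, so the hypotenuse = sqrt(225 + 400) = sqrt(625) = 25.

25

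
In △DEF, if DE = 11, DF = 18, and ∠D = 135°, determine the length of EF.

When two sides and the included angle are known, the law of cosines gives the third side.
c^2 = a^2 + b^2 - 2ab cos(C) generalizes the Pythagorean theorem to non-right triangles.
Here: EF^2 = 121 + 324 - 396*(-sqrt(2)/2) = 198*sqrt(2) + 445
EF = sqrt(198*sqrt(2) + 445)

sqrt(198*sqrt(2) + 445)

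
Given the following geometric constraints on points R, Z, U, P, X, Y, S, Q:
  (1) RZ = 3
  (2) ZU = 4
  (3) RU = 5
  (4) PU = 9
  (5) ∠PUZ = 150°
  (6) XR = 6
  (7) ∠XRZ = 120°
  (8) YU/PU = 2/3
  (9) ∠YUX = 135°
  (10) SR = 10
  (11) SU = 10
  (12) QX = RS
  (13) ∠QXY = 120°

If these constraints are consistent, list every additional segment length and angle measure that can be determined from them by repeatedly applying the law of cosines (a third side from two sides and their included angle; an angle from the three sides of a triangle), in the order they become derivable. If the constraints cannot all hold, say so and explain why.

The constraints are consistent. Derivable facts, in order:
After 1 step:
- ZP ≈ 12.62
- ZX = 3·√7
- ∠RSU = 28.96°
- ∠RUS = 75.52°
- ∠RUZ = 36.87°
- ∠RZU = 90°
- ∠SRU = 75.52°
- ∠URZ = 53.13°
After 2 steps:
- ∠PZU = 20.88°
- ∠RXZ = 19.11°
- ∠RZX = 40.89°
- ∠UPZ = 9.12°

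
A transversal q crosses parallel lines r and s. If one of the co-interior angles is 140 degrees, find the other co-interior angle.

Co-interior (same-side interior) angles are between the parallel lines on the same side of the transversal.
Unlike corresponding or alternate interior angles, they are supplementary rather than equal.
So the angle = 180 - 140 = 40 degrees.

40 degrees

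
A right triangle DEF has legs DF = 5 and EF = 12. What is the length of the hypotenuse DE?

In a right triangle, the square of the hypotenuse equals the sum of the squares of the two legs.
The legs are 5 and 12, so the hypotenuse = sqrt(25 + 144) = sqrt(169) = 13.

13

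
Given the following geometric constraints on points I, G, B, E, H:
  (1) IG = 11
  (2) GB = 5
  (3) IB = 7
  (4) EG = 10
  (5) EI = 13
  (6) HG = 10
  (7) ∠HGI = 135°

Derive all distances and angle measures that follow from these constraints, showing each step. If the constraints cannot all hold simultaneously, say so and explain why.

The constraints are consistent.

Step 1: From IG = 11, GH = 10, and ∠IGH = 135°, by the law of cosines:
  IH² = IG² + GH² - 2·IG·GH·cos(135°) = 121 + 100 + 155.6 = 376.6
  IH ≈ 19.41

Step 2: From IB = 7, IG = 11, BG = 5, by the inverse law of cosines:
  cos(∠BIG) = (IB² + IG² - BG²) / (2·IB·IG)
  ∠BIG = 19.69°

Step 3: From IE = 13, IG = 11, EG = 10, by the inverse law of cosines:
  cos(∠EIG) = (IE² + IG² - EG²) / (2·IE·IG)
  ∠EIG = 48.37°

Step 4: From GB = 5, GI = 11, BI = 7, by the inverse law of cosines:
  cos(∠BGI) = (GB² + GI² - BI²) / (2·GB·GI)
  ∠BGI = 28.14°

Step 5: From GE = 10, GI = 11, EI = 13, by the inverse law of cosines:
  cos(∠EGI) = (GE² + GI² - EI²) / (2·GE·GI)
  ∠EGI = 76.33°

Step 6: From BG = 5, BI = 7, GI = 11, by the inverse law of cosines:
  cos(∠GBI) = (BG² + BI² - GI²) / (2·BG·BI)
  ∠GBI = 132.18°

Step 7: From EG = 10, EI = 13, GI = 11, by the inverse law of cosines:
  cos(∠GEI) = (EG² + EI² - GI²) / (2·EG·EI)
  ∠GEI = 55.3°

Step 8: From IG = 11, IH = 19.41, GH = 10, by the inverse law of cosines:
  cos(∠GIH) = (IG² + IH² - GH²) / (2·IG·IH)
  ∠GIH = 21.37°

Step 9: From HG = 10, HI = 19.41, GI = 11, by the inverse law of cosines:
  cos(∠GHI) = (HG² + HI² - GI²) / (2·HG·HI)
  ∠GHI = 23.63°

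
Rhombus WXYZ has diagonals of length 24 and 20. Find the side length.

Half-diagonals are 12 and 10. side = sqrt(12^2 + 10^2) = sqrt(244) = 2*sqrt(61)

2*sqrt(61)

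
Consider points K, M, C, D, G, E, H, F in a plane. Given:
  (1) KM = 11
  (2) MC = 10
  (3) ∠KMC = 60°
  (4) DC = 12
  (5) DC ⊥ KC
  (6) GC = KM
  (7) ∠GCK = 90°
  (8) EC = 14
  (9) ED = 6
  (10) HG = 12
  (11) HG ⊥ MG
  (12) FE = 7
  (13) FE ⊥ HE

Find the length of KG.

From the given relations: GC = KM = 11.
Step 1: By the law of cosines on triangle CMK: CK² = 10² + 11² − 2·10·11·cos(60°) = 111, so CK = √111.
Step 2: By the law of cosines on triangle KCG: KG² = √111² + 11² − 2·√111·11·cos(90°) = 232, so KG = 2·√58.

Therefore, the length of KG = 2·√58.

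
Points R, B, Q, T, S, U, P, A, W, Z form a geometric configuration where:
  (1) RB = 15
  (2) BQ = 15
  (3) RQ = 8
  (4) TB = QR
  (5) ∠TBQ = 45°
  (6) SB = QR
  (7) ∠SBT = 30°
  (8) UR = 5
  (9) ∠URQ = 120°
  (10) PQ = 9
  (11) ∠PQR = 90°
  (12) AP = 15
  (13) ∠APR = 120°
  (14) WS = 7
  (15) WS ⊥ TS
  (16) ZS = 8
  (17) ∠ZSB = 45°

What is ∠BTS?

From the given relations: TB = QR = 8; SB = QR = 8.
Step 1: By the law of cosines on triangle TBS: TS² = 8² + 8² − 2·8·8·cos(30°) = 17.15, so TS ≈ 4.14.
Step 2: By the inverse law of cosines on triangle BTS: cos(∠BTS) = (8² + 4.14² − 8²) / (2·8·4.14) = 17.15/66.26 = 0.2588, so ∠BTS = 75°.

Therefore, the measure of angle ∠BTS = 75°.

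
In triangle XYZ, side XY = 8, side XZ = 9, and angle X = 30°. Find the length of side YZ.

Law of cosines: YZ^2 = 8^2 + 9^2 - 2(8)(9)cos(30°) = 145 - 72*sqrt(3), so YZ = sqrt(145 - 72*sqrt(3)).

sqrt(145 - 72*sqrt(3))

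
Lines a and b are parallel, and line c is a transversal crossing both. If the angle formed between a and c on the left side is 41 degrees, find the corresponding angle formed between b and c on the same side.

Corresponding angles formed by parallel lines and a transversal are equal.
The given angle is 41 degrees.
The corresponding angle = 41 degrees.

41 degrees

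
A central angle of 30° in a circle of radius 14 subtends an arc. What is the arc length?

Arc length = 2π(14)(1/12) = 7*pi/3

7*pi/3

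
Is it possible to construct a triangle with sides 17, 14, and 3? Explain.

Check the triangle inequality: 14 + 3 = 17 ≤ 17.
Since the sum of two sides does not exceed the third, no triangle can be formed.

No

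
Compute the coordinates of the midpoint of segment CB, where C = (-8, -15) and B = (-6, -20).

The midpoint is the point halfway along the segment.
Move half the horizontal distance: -8 + (-6 - -8)/2 = -8 + 2/2 = -7
Move half the vertical distance: -15 + (-20 - -15)/2 = -15 + -5/2 = -35/2
Midpoint = (-7, -35/2)

(-7, -35/2)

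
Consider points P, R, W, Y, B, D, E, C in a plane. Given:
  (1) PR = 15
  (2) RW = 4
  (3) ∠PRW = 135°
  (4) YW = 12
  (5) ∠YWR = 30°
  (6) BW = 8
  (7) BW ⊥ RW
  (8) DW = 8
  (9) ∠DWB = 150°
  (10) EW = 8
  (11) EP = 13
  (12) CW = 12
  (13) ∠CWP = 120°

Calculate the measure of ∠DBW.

Step 1: By the law of cosines on triangle BWD: BD² = 8² + 8² − 2·8·8·cos(150°) = 238.85, so BD ≈ 15.45.
Step 2: By the inverse law of cosines on triangle DBW: cos(∠DBW) = (15.45² + 8² − 8²) / (2·15.45·8) = 238.85/247.28 = 0.9659, so ∠DBW = 15°.

Therefore, the measure of angle ∠DBW = 15°.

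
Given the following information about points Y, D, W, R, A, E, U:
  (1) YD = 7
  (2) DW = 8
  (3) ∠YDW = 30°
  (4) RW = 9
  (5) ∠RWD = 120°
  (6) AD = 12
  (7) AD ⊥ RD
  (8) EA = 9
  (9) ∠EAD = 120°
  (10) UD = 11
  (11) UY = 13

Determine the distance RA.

Step 1: By the law of cosines on triangle DWR: DR² = 8² + 9² − 2·8·9·cos(120°) = 217, so DR ≈ 14.73.
Step 2: By the law of cosines on triangle RDA: RA² = 14.73² + 12² − 2·14.73·12·cos(90°) = 361, so RA = 19.

Therefore, the length of RA = 19.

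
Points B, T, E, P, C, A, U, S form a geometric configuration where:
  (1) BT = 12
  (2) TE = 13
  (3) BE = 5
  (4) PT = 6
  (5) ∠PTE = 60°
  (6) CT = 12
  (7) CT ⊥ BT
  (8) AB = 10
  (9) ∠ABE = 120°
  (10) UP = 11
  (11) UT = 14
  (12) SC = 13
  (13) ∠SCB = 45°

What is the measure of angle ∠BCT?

Step 1: By the law of cosines on triangle CTB: CB² = 12² + 12² − 2·12·12·cos(90°) = 288, so CB = 12·√2.
Step 2: By the inverse law of cosines on triangle BCT: cos(∠BCT) = ((12·√2)² + 12² − 12²) / (2·12·√2·12) = 288/407.29 = 0.7071, so ∠BCT = 45°.

Therefore, the measure of angle ∠BCT = 45°.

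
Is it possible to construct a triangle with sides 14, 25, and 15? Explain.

For three segments to close into a triangle, no single side can be as long as the other two combined.
The longest side is 25, and 14 + 15 = 29 > 25.
A triangle can be formed.

Yes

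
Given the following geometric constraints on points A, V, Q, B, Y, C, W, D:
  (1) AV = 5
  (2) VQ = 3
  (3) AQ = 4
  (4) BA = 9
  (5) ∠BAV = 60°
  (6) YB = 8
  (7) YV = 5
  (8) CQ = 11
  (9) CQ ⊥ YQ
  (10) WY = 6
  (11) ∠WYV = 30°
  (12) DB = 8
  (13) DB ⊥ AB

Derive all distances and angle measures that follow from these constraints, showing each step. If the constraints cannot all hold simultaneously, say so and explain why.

The constraints are consistent.

Step 1: From AB = 9, BD = 8, and ∠ABD = 90°, by the law of cosines:
  AD² = AB² + BD² - 2·AB·BD·cos(90°) = 81 + 64 - 0 = 145
  AD = √145

Step 2: From VA = 5, AB = 9, and ∠VAB = 60°, by the law of cosines:
  VB² = VA² + AB² - 2·VA·AB·cos(60°) = 25 + 81 - 45 = 61
  VB = √61

Step 3: From VY = 5, YW = 6, and ∠VYW = 30°, by the law of cosines:
  VW² = VY² + YW² - 2·VY·YW·cos(30°) = 25 + 36 - 51.96 = 9.038
  VW ≈ 3.01

Step 4: From AQ = 4, AV = 5, QV = 3, by the inverse law of cosines:
  cos(∠QAV) = (AQ² + AV² - QV²) / (2·AQ·AV)
  ∠QAV = 36.87°

Step 5: From VA = 5, VQ = 3, AQ = 4, by the inverse law of cosines:
  cos(∠AVQ) = (VA² + VQ² - AQ²) / (2·VA·VQ)
  ∠AVQ = 53.13°

Step 6: From QA = 4, QV = 3, AV = 5, by the inverse law of cosines:
  cos(∠AQV) = (QA² + QV² - AV²) / (2·QA·QV)
  ∠AQV = 90°

Step 7: From AB = 9, AD = √145, BD = 8, by the inverse law of cosines:
  cos(∠BAD) = (AB² + AD² - BD²) / (2·AB·AD)
  ∠BAD = 41.63°

Step 8: From VA = 5, VB = √61, AB = 9, by the inverse law of cosines:
  cos(∠AVB) = (VA² + VB² - AB²) / (2·VA·VB)
  ∠AVB = 86.33°

Step 9: From VB = √61, VY = 5, BY = 8, by the inverse law of cosines:
  cos(∠BVY) = (VB² + VY² - BY²) / (2·VB·VY)
  ∠BVY = 73.64°

Step 10: From VW = 3.01, VY = 5, WY = 6, by the inverse law of cosines:
  cos(∠WVY) = (VW² + VY² - WY²) / (2·VW·VY)
  ∠WVY = 93.74°

Step 11: From BA = 9, BV = √61, AV = 5, by the inverse law of cosines:
  cos(∠ABV) = (BA² + BV² - AV²) / (2·BA·BV)
  ∠ABV = 33.67°

Step 12: From BV = √61, BY = 8, VY = 5, by the inverse law of cosines:
  cos(∠VBY) = (BV² + BY² - VY²) / (2·BV·BY)
  ∠VBY = 36.85°

Step 13: From YB = 8, YV = 5, BV = √61, by the inverse law of cosines:
  cos(∠BYV) = (YB² + YV² - BV²) / (2·YB·YV)
  ∠BYV = 69.51°

Step 14: From WV = 3.01, WY = 6, VY = 5, by the inverse law of cosines:
  cos(∠VWY) = (WV² + WY² - VY²) / (2·WV·WY)
  ∠VWY = 56.26°

Step 15: From DA = √145, DB = 8, AB = 9, by the inverse law of cosines:
  cos(∠ADB) = (DA² + DB² - AB²) / (2·DA·DB)
  ∠ADB = 48.37°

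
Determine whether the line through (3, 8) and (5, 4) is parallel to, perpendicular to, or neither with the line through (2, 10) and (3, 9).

Slope of line 1: m1 = (4 - 8)/(5 - 3) = -4/2 = -2
Slope of line 2: m2 = (9 - 10)/(3 - 2) = -1/1 = -1
For parallel lines we need equal slopes: -2 != -1.
For perpendicular lines we need m1*m2 = -1: (-2)(-1) = 2 != -1.
Since neither condition holds, the lines are neither parallel nor perpendicular.

Neither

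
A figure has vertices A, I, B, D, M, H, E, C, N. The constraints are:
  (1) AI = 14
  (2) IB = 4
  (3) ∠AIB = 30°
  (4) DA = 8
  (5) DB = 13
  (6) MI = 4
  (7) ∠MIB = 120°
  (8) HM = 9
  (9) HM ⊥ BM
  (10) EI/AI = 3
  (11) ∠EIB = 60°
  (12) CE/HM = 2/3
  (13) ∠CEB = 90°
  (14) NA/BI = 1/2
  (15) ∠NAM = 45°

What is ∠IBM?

Step 1: By the law of cosines on triangle BIM: BM² = 4² + 4² − 2·4·4·cos(120°) = 48, so BM = 4·√3.
Step 2: By the inverse law of cosines on triangle IBM: cos(∠IBM) = (4² + (4·√3)² − 4²) / (2·4·4·√3) = 48/55.43 = 0.866, so ∠IBM = 30°.

Therefore, the measure of angle ∠IBM = 30°.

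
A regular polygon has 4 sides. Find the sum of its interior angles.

The sum of interior angles of an n-sided polygon is (n - 2) * 180.
For n = 4: (4 - 2) * 180 = 2 * 180 = 360 degrees.

360 degrees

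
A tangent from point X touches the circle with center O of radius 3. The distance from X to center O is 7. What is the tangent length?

The tangent, radius, and line from the external point to the center form a right triangle.
The right angle is where the tangent meets the radius.
By the Pythagorean theorem: tangent² + 3² = 7²
tangent² = 49 - 9 = 40
tangent = 2*sqrt(10)

2*sqrt(10)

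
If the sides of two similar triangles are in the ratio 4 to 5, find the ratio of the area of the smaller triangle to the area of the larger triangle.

Area scales with the square of linear dimensions. If every length is multiplied by 4/5, then the area is multiplied by (4/5)^2 = 16/25.
The area ratio is 16:25.

16:25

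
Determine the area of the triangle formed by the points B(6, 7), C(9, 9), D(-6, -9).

The Shoelace formula computes the area from vertex coordinates by summing cross products.
For vertices (6,7), (9,9), (-6,-9):
Signed sum = 6*9 - 9*7 + 9*-9 - -6*9 + -6*7 - 6*-9
= -9 + -27 + 12 = -24
Area = (1/2)|-24| = 12.

12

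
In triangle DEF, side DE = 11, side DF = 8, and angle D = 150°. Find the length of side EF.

When two sides and the included angle are known, the law of cosines gives the third side.
c^2 = a^2 + b^2 - 2ab cos(C) generalizes the Pythagorean theorem to non-right triangles.
Here: EF^2 = 121 + 64 - 176*(-sqrt(3)/2) = 88*sqrt(3) + 185
EF = sqrt(88*sqrt(3) + 185)

sqrt(88*sqrt(3) + 185)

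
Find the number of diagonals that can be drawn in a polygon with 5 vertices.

Total line segments between 5 vertices = C(5,2) = 10.
Subtract the 5 sides: 10 - 5 = 5 diagonals.

5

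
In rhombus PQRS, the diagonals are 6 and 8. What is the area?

Area = (6 * 8) / 2 = 48 / 2 = 24

24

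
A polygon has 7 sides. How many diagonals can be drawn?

Total line segments between 7 vertices = C(7,2) = 21.
Subtract the 7 sides: 21 - 7 = 14 diagonals.

14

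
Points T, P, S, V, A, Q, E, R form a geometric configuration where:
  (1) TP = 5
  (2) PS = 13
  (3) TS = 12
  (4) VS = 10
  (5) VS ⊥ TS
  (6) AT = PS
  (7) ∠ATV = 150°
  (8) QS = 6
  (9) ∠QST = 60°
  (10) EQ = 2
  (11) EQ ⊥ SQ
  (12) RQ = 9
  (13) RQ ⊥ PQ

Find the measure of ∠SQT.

Step 1: By the law of cosines on triangle QST: QT² = 6² + 12² − 2·6·12·cos(60°) = 108, so QT = 6·√3.
Step 2: By the inverse law of cosines on triangle SQT: cos(∠SQT) = (6² + (6·√3)² − 12²) / (2·6·6·√3) = 0/124.71 = 0, so ∠SQT = 90°.

Therefore, the measure of angle ∠SQT = 90°.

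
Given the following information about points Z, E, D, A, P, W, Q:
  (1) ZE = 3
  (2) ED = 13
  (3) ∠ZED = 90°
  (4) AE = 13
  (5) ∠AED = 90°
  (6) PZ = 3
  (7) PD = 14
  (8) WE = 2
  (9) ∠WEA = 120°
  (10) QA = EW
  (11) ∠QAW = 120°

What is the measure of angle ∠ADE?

Step 1: By the law of cosines on triangle DEA: DA² = 13² + 13² − 2·13·13·cos(90°) = 338, so DA = 13·√2.
Step 2: By the inverse law of cosines on triangle ADE: cos(∠ADE) = ((13·√2)² + 13² − 13²) / (2·13·√2·13) = 338/478 = 0.7071, so ∠ADE = 45°.

Therefore, the measure of angle ∠ADE = 45°.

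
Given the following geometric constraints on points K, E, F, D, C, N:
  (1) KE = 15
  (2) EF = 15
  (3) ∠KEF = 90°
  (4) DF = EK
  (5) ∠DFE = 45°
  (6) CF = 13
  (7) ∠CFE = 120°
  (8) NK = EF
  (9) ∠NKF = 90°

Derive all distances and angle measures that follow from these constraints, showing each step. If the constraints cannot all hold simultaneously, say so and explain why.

The constraints are consistent.

From the given relations:
  DF = EK = 15
  NK = EF = 15

Step 1: From KE = 15, EF = 15, and ∠KEF = 90°, by the law of cosines:
  KF² = KE² + EF² - 2·KE·EF·cos(90°) = 225 + 225 - 0 = 450
  KF = 15·√2

Step 2: From EF = 15, FD = 15, and ∠EFD = 45°, by the law of cosines:
  ED² = EF² + FD² - 2·EF·FD·cos(45°) = 225 + 225 - 318.2 = 131.8
  ED ≈ 11.48

Step 3: From EF = 15, FC = 13, and ∠EFC = 120°, by the law of cosines:
  EC² = EF² + FC² - 2·EF·FC·cos(120°) = 225 + 169 + 195 = 589
  EC ≈ 24.27

Step 4: From FK = 15·√2, KN = 15, and ∠FKN = 90°, by the law of cosines:
  FN² = FK² + KN² - 2·FK·KN·cos(90°) = 450 + 225 - 0 = 675
  FN = 15·√3

Step 5: From KE = 15, KF = 15·√2, EF = 15, by the inverse law of cosines:
  cos(∠EKF) = (KE² + KF² - EF²) / (2·KE·KF)
  ∠EKF = 45°

Step 6: From EC = 24.27, EF = 15, CF = 13, by the inverse law of cosines:
  cos(∠CEF) = (EC² + EF² - CF²) / (2·EC·EF)
  ∠CEF = 27.64°

Step 7: From ED = 11.48, EF = 15, DF = 15, by the inverse law of cosines:
  cos(∠DEF) = (ED² + EF² - DF²) / (2·ED·EF)
  ∠DEF = 67.5°

Step 8: From FE = 15, FK = 15·√2, EK = 15, by the inverse law of cosines:
  cos(∠EFK) = (FE² + FK² - EK²) / (2·FE·FK)
  ∠EFK = 45°

Step 9: From DE = 11.48, DF = 15, EF = 15, by the inverse law of cosines:
  cos(∠EDF) = (DE² + DF² - EF²) / (2·DE·DF)
  ∠EDF = 67.5°

Step 10: From CE = 24.27, CF = 13, EF = 15, by the inverse law of cosines:
  cos(∠ECF) = (CE² + CF² - EF²) / (2·CE·CF)
  ∠ECF = 32.36°

Step 11: From FK = 15·√2, FN = 15·√3, KN = 15, by the inverse law of cosines:
  cos(∠KFN) = (FK² + FN² - KN²) / (2·FK·FN)
  ∠KFN = 35.26°

Step 12: From NF = 15·√3, NK = 15, FK = 15·√2, by the inverse law of cosines:
  cos(∠FNK) = (NF² + NK² - FK²) / (2·NF·NK)
  ∠FNK = 54.74°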